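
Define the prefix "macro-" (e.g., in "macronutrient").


Prefix: macro-
As in: macronutrient -> macro- + nutrient
Meaning = large


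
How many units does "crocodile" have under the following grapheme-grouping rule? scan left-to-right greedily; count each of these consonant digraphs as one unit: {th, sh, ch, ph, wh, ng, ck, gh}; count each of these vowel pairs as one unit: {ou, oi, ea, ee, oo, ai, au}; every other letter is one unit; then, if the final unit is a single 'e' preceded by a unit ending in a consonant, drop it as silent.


Word: "crocodile" (9 letters)
Left-to-right scan:
  [1] 'c' (letter)
  [2] 'r' (letter)
  [3] 'o' (letter)
  [4] 'c' (letter)
  [5] 'o' (letter)
  [6] 'd' (letter)
  [7] 'i' (letter)
  [8] 'l' (letter)
  [9] 'e' (letter)
Units from scan: 9
Final unit is 'e' after a consonant -> drop as silent (-1)
Sound units = 8 units


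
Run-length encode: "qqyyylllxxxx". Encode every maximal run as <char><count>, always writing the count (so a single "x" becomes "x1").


String: "qqyyylllxxxx"
Scanning for consecutive runs:
  'q' x 2
  'y' x 3
  'l' x 3
  'x' x 4
RLE = "q2y3l3x4"


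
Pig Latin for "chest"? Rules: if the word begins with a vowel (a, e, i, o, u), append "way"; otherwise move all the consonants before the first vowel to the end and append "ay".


Word: "chest"
Starts with consonant(s) → move to end, add 'ay'
Consonant cluster: "ch"
Pig Latin = "estchay"


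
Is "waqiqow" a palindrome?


Word: "waqiqow"
Reversed: "woqiqaw"
Forward == Backward? waqiqow != woqiqaw
Palindrome = No


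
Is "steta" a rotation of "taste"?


Word: "taste", Candidate: "steta"
Method: check if candidate is substring of word+word
"tastetaste" contains "steta"? Yes
Is rotation = Yes


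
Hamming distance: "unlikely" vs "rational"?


Comparing character by character (same length = 8):
  Pos 0: 'u' vs 'r' !=
  Pos 1: 'n' vs 'a' !=
  Pos 2: 'l' vs 't' !=
  Pos 3: 'i' vs 'i' =
  Pos 4: 'k' vs 'o' !=
  Pos 5: 'e' vs 'n' !=
  Pos 6: 'l' vs 'a' !=
  Pos 7: 'y' vs 'l' !=
Hamming distance = 7


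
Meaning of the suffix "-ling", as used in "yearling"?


Suffix: -ling
Example: yearling (year + -ling)
Meaning = small / young


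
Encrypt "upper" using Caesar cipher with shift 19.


Word: "upper"
Shift: 19
Each letter → (letter + shift) mod 26:
  'u' (20) + 19 = 13 → 'n'
  'p' (15) + 19 = 8 → 'i'
  'p' (15) + 19 = 8 → 'i'
  'e' (4) + 19 = 23 → 'x'
  'r' (17) + 19 = 10 → 'k'
Result = "niixk"


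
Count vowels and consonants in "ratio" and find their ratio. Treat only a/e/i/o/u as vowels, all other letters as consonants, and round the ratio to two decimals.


Word: "ratio"
Vowels (a,e,i,o,u): 3
Consonants: 2
Ratio = 3/2
= 1.50


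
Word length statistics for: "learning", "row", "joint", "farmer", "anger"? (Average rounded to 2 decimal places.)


Lengths: "learning"=8, "row"=3, "joint"=5, "farmer"=6, "anger"=5
Sum = 27, Count = 5
Average = 27/5 = 5.40
= avg=5.40, min=3, max=8


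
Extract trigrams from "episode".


Word: "episode" (length 7)
Number of trigrams = 7 - 3 + 1 = 5
  Position 0: "epi"
  Position 1: "pis"
  Position 2: "iso"
  Position 3: "sod"
  Position 4: "ode"
Trigrams = "epi", "pis", "iso", "sod", "ode"


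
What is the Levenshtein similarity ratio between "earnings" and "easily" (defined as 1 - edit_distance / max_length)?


Word 1: "earnings" (length 8)
Word 2: "easily" (length 6)
One optimal edit sequence:
  1. keep 'e'
  2. keep 'a'
  3. delete 'r'  (+1)
  4. substitute 'n' -> 's'  (+1)
  5. keep 'i'
  6. delete 'n'  (+1)
  7. substitute 'g' -> 'l'  (+1)
  8. substitute 's' -> 'y'  (+1)
Edit distance = 5
Max length = max(8, 6) = 8
Similarity = 1 - 5/8
= 0.3750


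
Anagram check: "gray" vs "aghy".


Word 1: "gray" → sorted: agry
Word 2: "aghy" → sorted: aghy
Same letters? agry != aghy
Anagram = No


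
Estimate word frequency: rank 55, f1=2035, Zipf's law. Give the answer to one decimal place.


Zipf's law: f(r) = f(1) / r
f(1) = 2035
f(55) = 2035 / 55
= 37.0 occurrences


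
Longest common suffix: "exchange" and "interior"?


Word 1: "exchange"
Word 2: "interior"
Comparing from end:
  Pos -1: 'e' != 'r' (stop)
LCS = "" (length 0)


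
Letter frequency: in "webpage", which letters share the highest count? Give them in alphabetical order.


Word: "webpage"
Letter counts:
  'a': 1
  'b': 1
  'e': 2
  'g': 1
  'p': 1
  'w': 1
Maximum count = 2
Most frequent = 'e' (2 times each)


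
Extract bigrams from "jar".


Word: "jar" (length 3)
Number of bigrams = 3 - 2 + 1 = 2
  Position 0: "ja"
  Position 1: "ar"
Bigrams = "ja", "ar"


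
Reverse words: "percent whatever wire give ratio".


Original: "percent whatever wire give ratio"
Words (1..n): percent | whatever | wire | give | ratio
Reversed (n..1): ratio | give | wire | whatever | percent
Result = "ratio give wire whatever percent"


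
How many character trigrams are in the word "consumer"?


Word: "consumer" (length 8)
Number of 3-grams = length - 3 + 1 = 8 - 3 + 1
= 6


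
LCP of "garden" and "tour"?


Word 1: "garden"
Word 2: "tour"
Comparing from start:
  Pos 0: 'g' != 't' (stop)
LCP = "" (length 0)


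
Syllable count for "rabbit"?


Word: "rabbit"
Syllable breakdown: rab | bit
Counting: 2 parts
= 2 syllables


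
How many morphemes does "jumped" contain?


Word: "jumped"
Morphemes: jump | -ed
Each morpheme carries meaning
= 2 morphemes


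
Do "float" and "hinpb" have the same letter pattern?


Pattern of "float": [0, 1, 2, 3, 4]
Pattern of "hinpb": [0, 1, 2, 3, 4]
Patterns match
Same pattern = Yes


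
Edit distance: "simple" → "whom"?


Word 1: "simple" (length 6)
Word 2: "whom" (length 4)
One optimal edit sequence (insert/delete/substitute each cost 1):
  1. delete 's'  (+1)
  2. delete 'i'  (+1)
  3. substitute 'm' -> 'w'  (+1)
  4. substitute 'p' -> 'h'  (+1)
  5. substitute 'l' -> 'o'  (+1)
  6. substitute 'e' -> 'm'  (+1)
Total edit operations: 6
Edit distance = 6


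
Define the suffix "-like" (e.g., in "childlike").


Suffix: -like
Example: childlike (child + -like)
Meaning = resembling


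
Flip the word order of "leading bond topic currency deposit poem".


Original: "leading bond topic currency deposit poem"
Words (1..n): leading | bond | topic | currency | deposit | poem
Reversed (n..1): poem | deposit | currency | topic | bond | leading
Result = "poem deposit currency topic bond leading"


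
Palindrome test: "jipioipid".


Word: "jipioipid"
Reversed: "dipioipij"
Forward == Backward? jipioipid != dipioipij
Palindrome = No


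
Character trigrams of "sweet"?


Word: "sweet" (length 5)
Number of trigrams = 5 - 3 + 1 = 3
  Position 0: "swe"
  Position 1: "wee"
  Position 2: "eet"
Trigrams = "swe", "wee", "eet"


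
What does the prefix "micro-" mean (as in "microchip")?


Prefix: micro-
Example: microchip (micro- + chip)
Meaning = small


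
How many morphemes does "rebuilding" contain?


Word: "rebuilding"
Morphemes: re- + build + -ing
Each morpheme carries meaning
= 3 morphemes


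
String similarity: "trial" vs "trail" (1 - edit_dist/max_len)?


Word 1: "trial" (length 5)
Word 2: "trail" (length 5)
One optimal edit sequence:
  1. keep 't'
  2. keep 'r'
  3. substitute 'i' -> 'a'  (+1)
  4. substitute 'a' -> 'i'  (+1)
  5. keep 'l'
Edit distance = 2
Max length = max(5, 5) = 5
Similarity = 1 - 2/5
= 0.6000


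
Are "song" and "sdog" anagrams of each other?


Word 1: "song" → sorted: gnos
Word 2: "sdog" → sorted: dgos
Same letters? gnos != dgos
Anagram = No


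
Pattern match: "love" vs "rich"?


Pattern of "love": [0, 1, 2, 3]
Pattern of "rich": [0, 1, 2, 3]
Patterns match
Same pattern = Yes


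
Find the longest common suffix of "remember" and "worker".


Word 1: "remember"
Word 2: "worker"
Comparing from end:
  Pos -1: 'r' == 'r'
  Pos -2: 'e' == 'e'
  Pos -3: 'b' != 'k' (stop)
LCS = "er" (length 2)


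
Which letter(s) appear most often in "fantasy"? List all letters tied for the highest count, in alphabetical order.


Word: "fantasy"
Letter counts:
  'a': 2
  'f': 1
  'n': 1
  's': 1
  't': 1
  'y': 1
Maximum count = 2
Most frequent = 'a' (2 times each)


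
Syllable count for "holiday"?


Word: "holiday"
Syllable breakdown: hol-i-day
Counting: 3 parts
= 3 syllables


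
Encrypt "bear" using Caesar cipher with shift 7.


Word: "bear"
Shift: 7
Each letter → (letter + shift) mod 26:
  'b' (1) + 7 = 8 → 'i'
  'e' (4) + 7 = 11 → 'l'
  'a' (0) + 7 = 7 → 'h'
  'r' (17) + 7 = 24 → 'y'
Result = "ilhy"


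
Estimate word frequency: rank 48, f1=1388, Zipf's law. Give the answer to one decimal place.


Zipf's law: f(r) = f(1) / r
f(1) = 1388
f(48) = 1388 / 48
= 28.9 occurrences


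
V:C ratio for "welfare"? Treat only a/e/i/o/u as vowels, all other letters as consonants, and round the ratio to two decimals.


Word: "welfare"
Vowels (a,e,i,o,u): 3
Consonants: 4
Ratio = 3/4
= 0.75


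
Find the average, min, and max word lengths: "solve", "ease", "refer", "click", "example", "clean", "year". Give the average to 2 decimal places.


Lengths: "solve"=5, "ease"=4, "refer"=5, "click"=5, "example"=7, "clean"=5, "year"=4
Sum = 35, Count = 7
Average = 35/7 = 5.00
= avg=5.00, min=4, max=7


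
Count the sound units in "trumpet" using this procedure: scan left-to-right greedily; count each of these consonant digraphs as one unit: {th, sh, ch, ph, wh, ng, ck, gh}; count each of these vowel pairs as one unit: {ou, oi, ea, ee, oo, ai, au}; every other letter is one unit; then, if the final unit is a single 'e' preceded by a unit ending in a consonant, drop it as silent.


Word: "trumpet" (7 letters)
Left-to-right scan:
  (1) 't' (letter)
  (2) 'r' (letter)
  (3) 'u' (letter)
  (4) 'm' (letter)
  (5) 'p' (letter)
  (6) 'e' (letter)
  (7) 't' (letter)
Units from scan: 7
Sound units = 7 units


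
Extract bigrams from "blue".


Word: "blue" (length 4)
Number of bigrams = 4 - 2 + 1 = 3
  Position 0: "bl"
  Position 1: "lu"
  Position 2: "ue"
Bigrams = "bl", "lu", "ue"


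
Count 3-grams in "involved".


Word: "involved" (length 8)
Number of 3-grams = length - 3 + 1 = 8 - 3 + 1
= 6


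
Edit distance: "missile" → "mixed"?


Word 1: "missile" (length 7)
Word 2: "mixed" (length 5)
One optimal edit sequence (insert/delete/substitute each cost 1):
  1. keep 'm'
  2. keep 'i'
  3. delete 's'  (+1)
  4. delete 's'  (+1)
  5. substitute 'i' -> 'x'  (+1)
  6. substitute 'l' -> 'e'  (+1)
  7. substitute 'e' -> 'd'  (+1)
Total edit operations: 5
Edit distance = 5


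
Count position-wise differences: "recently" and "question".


Comparing character by character (same length = 8):
  Pos 0: 'r' vs 'q' !=
  Pos 1: 'e' vs 'u' !=
  Pos 2: 'c' vs 'e' !=
  Pos 3: 'e' vs 's' !=
  Pos 4: 'n' vs 't' !=
  Pos 5: 't' vs 'i' !=
  Pos 6: 'l' vs 'o' !=
  Pos 7: 'y' vs 'n' !=
Hamming distance = 8


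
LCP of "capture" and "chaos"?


Word 1: "capture"
Word 2: "chaos"
Comparing from start:
  Pos 0: 'c' == 'c'
  Pos 1: 'a' != 'h' (stop)
LCP = "c" (length 1)


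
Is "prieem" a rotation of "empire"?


Word: "empire", Candidate: "prieem"
Method: check if candidate is substring of word+word
"empireempire" contains "prieem"? No
Is rotation = No


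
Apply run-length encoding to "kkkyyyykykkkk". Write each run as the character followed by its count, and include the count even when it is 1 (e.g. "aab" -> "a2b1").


String: "kkkyyyykykkkk"
Scanning for consecutive runs:
  'k' x 3
  'y' x 4
  'k' x 1
  'y' x 1
  'k' x 4
RLE = "k3y4k1y1k4"


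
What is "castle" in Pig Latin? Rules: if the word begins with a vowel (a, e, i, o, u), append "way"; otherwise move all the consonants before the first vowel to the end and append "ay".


Word: "castle"
Starts with consonant(s) → move to end, add 'ay'
Consonant cluster: "c"
Pig Latin = "astlecay"


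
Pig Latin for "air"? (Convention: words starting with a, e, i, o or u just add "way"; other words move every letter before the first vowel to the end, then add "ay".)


Word: "air"
Starts with vowel → add 'way'
Pig Latin = "airway"


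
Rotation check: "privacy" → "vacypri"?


Word: "privacy", Candidate: "vacypri"
Method: check if candidate is substring of word+word
"privacyprivacy" contains "vacypri"? Yes
Is rotation = Yes


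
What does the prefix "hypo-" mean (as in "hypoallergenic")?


Prefix: hypo-
Example: hypoallergenic = hypo- + allergenic
Meaning = under / below normal


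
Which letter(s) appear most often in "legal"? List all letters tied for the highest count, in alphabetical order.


Word: "legal"
Letter counts:
  'a': 1
  'e': 1
  'g': 1
  'l': 2
Maximum count = 2
Most frequent = 'l' (2 times each)


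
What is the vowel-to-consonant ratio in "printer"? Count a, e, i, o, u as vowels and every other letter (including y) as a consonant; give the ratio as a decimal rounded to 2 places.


Word: "printer"
Vowels (a,e,i,o,u): 2
Consonants: 5
Ratio = 2/5
= 0.40


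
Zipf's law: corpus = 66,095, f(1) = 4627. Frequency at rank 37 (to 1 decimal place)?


Zipf's law: f(r) = f(1) / r
f(1) = 4627
f(37) = 4627 / 37
= 125.1 occurrences


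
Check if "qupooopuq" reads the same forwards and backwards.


Word: "qupooopuq"
Reversed: "qupooopuq"
Forward == Backward? qupooopuq == qupooopuq
Palindrome = Yes


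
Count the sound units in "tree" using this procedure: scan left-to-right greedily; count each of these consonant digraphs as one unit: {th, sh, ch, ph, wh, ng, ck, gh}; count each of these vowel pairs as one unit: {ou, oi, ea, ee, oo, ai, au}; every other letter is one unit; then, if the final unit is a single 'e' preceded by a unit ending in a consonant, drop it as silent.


Word: "tree" (4 letters)
Left-to-right scan:
  (1) 't' (letter)
  (2) 'r' (letter)
  (3) 'ee' (vowel-pair)
Units from scan: 3
Sound units = 3 units


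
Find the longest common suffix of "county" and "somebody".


Word 1: "county"
Word 2: "somebody"
Comparing from end:
  Pos -1: 'y' == 'y'
  Pos -2: 't' != 'd' (stop)
LCS = "y" (length 1)


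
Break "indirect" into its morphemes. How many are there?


Word: "indirect"
Morphemes: in- + direct
Each morpheme carries meaning
= 2 morphemes


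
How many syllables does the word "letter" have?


Word: "letter"
Syllable breakdown: let / ter
Counting: 2 parts
= 2 syllables


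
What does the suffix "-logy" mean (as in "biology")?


Suffix: -logy
Example: biology (bio- + -logy)
Meaning = study of


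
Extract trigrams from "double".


Word: "double" (length 6)
Number of trigrams = 6 - 3 + 1 = 4
  Position 0: "dou"
  Position 1: "oub"
  Position 2: "ubl"
  Position 3: "ble"
Trigrams = "dou", "oub", "ubl", "ble"


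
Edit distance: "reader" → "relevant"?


Word 1: "reader" (length 6)
Word 2: "relevant" (length 8)
One optimal edit sequence (insert/delete/substitute each cost 1):
  1. keep 'r'
  2. insert 'e'  (+1)
  3. insert 'l'  (+1)
  4. keep 'e'
  5. substitute 'a' -> 'v'  (+1)
  6. substitute 'd' -> 'a'  (+1)
  7. substitute 'e' -> 'n'  (+1)
  8. substitute 'r' -> 't'  (+1)
Total edit operations: 6
Edit distance = 6


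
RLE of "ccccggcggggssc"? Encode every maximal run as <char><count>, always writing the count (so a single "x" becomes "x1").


String: "ccccggcggggssc"
Scanning for consecutive runs:
  'c' x 4
  'g' x 2
  'c' x 1
  'g' x 4
  's' x 2
  'c' x 1
RLE = "c4g2c1g4s2c1"


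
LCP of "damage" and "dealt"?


Word 1: "damage"
Word 2: "dealt"
Comparing from start:
  Pos 0: 'd' == 'd'
  Pos 1: 'a' != 'e' (stop)
LCP = "d" (length 1)


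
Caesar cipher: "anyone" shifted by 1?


Word: "anyone"
Shift: 1
Each letter → (letter + shift) mod 26:
  'a' (0) + 1 = 1 → 'b'
  'n' (13) + 1 = 14 → 'o'
  'y' (24) + 1 = 25 → 'z'
  'o' (14) + 1 = 15 → 'p'
  'n' (13) + 1 = 14 → 'o'
  'e' (4) + 1 = 5 → 'f'
Result = "bozpof"


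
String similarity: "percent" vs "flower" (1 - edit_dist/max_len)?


Word 1: "percent" (length 7)
Word 2: "flower" (length 6)
One optimal edit sequence:
  1. substitute 'p' -> 'f'  (+1)
  2. substitute 'e' -> 'l'  (+1)
  3. substitute 'r' -> 'o'  (+1)
  4. substitute 'c' -> 'w'  (+1)
  5. keep 'e'
  6. delete 'n'  (+1)
  7. substitute 't' -> 'r'  (+1)
Edit distance = 6
Max length = max(7, 6) = 7
Similarity = 1 - 6/7
= 0.1429


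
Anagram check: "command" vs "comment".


Word 1: "command" → sorted: acdmmno
Word 2: "comment" → sorted: cemmnot
Same letters? acdmmno != cemmnot
Anagram = No


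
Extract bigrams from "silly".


Word: "silly" (length 5)
Number of bigrams = 5 - 2 + 1 = 4
  Position 0: "si"
  Position 1: "il"
  Position 2: "ll"
  Position 3: "ly"
Bigrams = "si", "il", "ll", "ly"


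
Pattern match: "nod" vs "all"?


Pattern of "nod": [0, 1, 2]
Pattern of "all": [0, 1, 1]
Patterns do not match
Same pattern = No


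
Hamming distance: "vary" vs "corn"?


Comparing character by character (same length = 4):
  Pos 0: 'v' vs 'c' !=
  Pos 1: 'a' vs 'o' !=
  Pos 2: 'r' vs 'r' =
  Pos 3: 'y' vs 'n' !=
Hamming distance = 3


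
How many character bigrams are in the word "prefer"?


Word: "prefer" (length 6)
Number of 2-grams = length - 2 + 1 = 6 - 2 + 1
= 5


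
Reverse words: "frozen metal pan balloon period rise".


Original: "frozen metal pan balloon period rise"
Words (1..n): frozen | metal | pan | balloon | period | rise
Reversed (n..1): rise | period | balloon | pan | metal | frozen
Result = "rise period balloon pan metal frozen"


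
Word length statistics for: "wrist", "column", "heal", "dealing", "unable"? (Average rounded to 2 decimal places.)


Lengths: "wrist"=5, "column"=6, "heal"=4, "dealing"=7, "unable"=6
Sum = 28, Count = 5
Average = 28/5 = 5.60
= avg=5.60, min=4, max=7


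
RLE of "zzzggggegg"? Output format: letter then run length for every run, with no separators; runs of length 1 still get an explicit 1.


String: "zzzggggegg"
Scanning for consecutive runs:
  'z' x 3
  'g' x 4
  'e' x 1
  'g' x 2
RLE = "z3g4e1g2"


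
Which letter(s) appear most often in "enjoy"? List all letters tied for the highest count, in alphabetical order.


Word: "enjoy"
Letter counts:
  'e': 1
  'j': 1
  'n': 1
  'o': 1
  'y': 1
Maximum count = 1
Most frequent = 'e', 'j', 'n', 'o', 'y' (1 time each)


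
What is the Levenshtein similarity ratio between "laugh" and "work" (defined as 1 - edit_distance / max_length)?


Word 1: "laugh" (length 5)
Word 2: "work" (length 4)
One optimal edit sequence:
  1. delete 'l'  (+1)
  2. substitute 'a' -> 'w'  (+1)
  3. substitute 'u' -> 'o'  (+1)
  4. substitute 'g' -> 'r'  (+1)
  5. substitute 'h' -> 'k'  (+1)
Edit distance = 5
Max length = max(5, 4) = 5
Similarity = 1 - 5/5
= 0.0000


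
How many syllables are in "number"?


Word: "number"
Syllable breakdown: num / ber
Counting: 2 parts
= 2 syllables


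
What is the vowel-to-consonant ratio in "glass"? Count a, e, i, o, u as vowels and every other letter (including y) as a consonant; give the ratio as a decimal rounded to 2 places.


Word: "glass"
Vowels (a,e,i,o,u): 1
Consonants: 4
Ratio = 1/4
= 0.25


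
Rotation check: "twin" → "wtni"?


Word: "twin", Candidate: "wtni"
Method: check if candidate is substring of word+word
"twintwin" contains "wtni"? No
Is rotation = No


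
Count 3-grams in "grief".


Word: "grief" (length 5)
Number of 3-grams = length - 3 + 1 = 5 - 3 + 1
= 3


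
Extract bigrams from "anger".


Word: "anger" (length 5)
Number of bigrams = 5 - 2 + 1 = 4
  Position 0: "an"
  Position 1: "ng"
  Position 2: "ge"
  Position 3: "er"
Bigrams = "an", "ng", "ge", "er"


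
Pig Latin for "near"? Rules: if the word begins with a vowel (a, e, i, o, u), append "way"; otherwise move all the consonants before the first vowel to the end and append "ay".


Word: "near"
Starts with consonant(s) → move to end, add 'ay'
Consonant cluster: "n"
Pig Latin = "earnay"


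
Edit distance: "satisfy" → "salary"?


Word 1: "satisfy" (length 7)
Word 2: "salary" (length 6)
One optimal edit sequence (insert/delete/substitute each cost 1):
  1. keep 's'
  2. keep 'a'
  3. delete 't'  (+1)
  4. substitute 'i' -> 'l'  (+1)
  5. substitute 's' -> 'a'  (+1)
  6. substitute 'f' -> 'r'  (+1)
  7. keep 'y'
Total edit operations: 4
Edit distance = 4


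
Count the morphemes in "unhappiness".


Word: "unhappiness"
Morphemes: un- / happi / -ness
Each morpheme carries meaning
= 3 morphemes


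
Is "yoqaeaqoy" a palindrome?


Word: "yoqaeaqoy"
Reversed: "yoqaeaqoy"
Forward == Backward? yoqaeaqoy == yoqaeaqoy
Palindrome = Yes


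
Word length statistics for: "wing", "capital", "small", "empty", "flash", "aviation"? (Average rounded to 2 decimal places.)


Lengths: "wing"=4, "capital"=7, "small"=5, "empty"=5, "flash"=5, "aviation"=8
Sum = 34, Count = 6
Average = 34/6 = 5.67
= avg=5.67, min=4, max=8


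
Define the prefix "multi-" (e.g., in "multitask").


Prefix: multi-
As in: multitask -> multi- + task
Meaning = many


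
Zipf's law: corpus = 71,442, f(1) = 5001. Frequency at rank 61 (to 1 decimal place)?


Zipf's law: f(r) = f(1) / r
f(1) = 5001
f(61) = 5001 / 61
= 82.0 occurrences


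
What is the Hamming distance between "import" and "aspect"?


Comparing character by character (same length = 6):
  Pos 0: 'i' vs 'a' !=
  Pos 1: 'm' vs 's' !=
  Pos 2: 'p' vs 'p' =
  Pos 3: 'o' vs 'e' !=
  Pos 4: 'r' vs 'c' !=
  Pos 5: 't' vs 't' =
Hamming distance = 4


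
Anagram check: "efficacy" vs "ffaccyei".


Word 1: "efficacy" → sorted: acceffiy
Word 2: "ffaccyei" → sorted: acceffiy
Same letters? acceffiy == acceffiy
Anagram = Yes


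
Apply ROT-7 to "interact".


Word: "interact"
Shift: 7
Each letter → (letter + shift) mod 26:
  'i' (8) + 7 = 15 → 'p'
  'n' (13) + 7 = 20 → 'u'
  't' (19) + 7 = 0 → 'a'
  'e' (4) + 7 = 11 → 'l'
  'r' (17) + 7 = 24 → 'y'
  'a' (0) + 7 = 7 → 'h'
  'c' (2) + 7 = 9 → 'j'
  't' (19) + 7 = 0 → 'a'
Result = "pualyhja"


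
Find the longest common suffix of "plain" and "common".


Word 1: "plain"
Word 2: "common"
Comparing from end:
  Pos -1: 'n' == 'n'
  Pos -2: 'i' != 'o' (stop)
LCS = "n" (length 1)


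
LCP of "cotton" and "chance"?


Word 1: "cotton"
Word 2: "chance"
Comparing from start:
  Pos 0: 'c' == 'c'
  Pos 1: 'o' != 'h' (stop)
LCP = "c" (length 1)


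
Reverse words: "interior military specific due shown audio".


Original: "interior military specific due shown audio"
Words (1..n): interior | military | specific | due | shown | audio
Reversed (n..1): audio | shown | due | specific | military | interior
Result = "audio shown due specific military interior"


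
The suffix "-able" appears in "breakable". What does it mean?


Suffix: -able
Example: breakable = break + -able
Meaning = capable of


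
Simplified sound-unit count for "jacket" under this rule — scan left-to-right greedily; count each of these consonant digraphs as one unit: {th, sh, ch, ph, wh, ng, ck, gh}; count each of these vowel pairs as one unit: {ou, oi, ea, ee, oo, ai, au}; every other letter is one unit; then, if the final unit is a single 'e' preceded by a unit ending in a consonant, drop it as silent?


Word: "jacket" (6 letters)
Left-to-right scan:
  (1) 'j' (letter)
  (2) 'a' (letter)
  (3) 'ck' (digraph)
  (4) 'e' (letter)
  (5) 't' (letter)
Units from scan: 5
Sound units = 5 units


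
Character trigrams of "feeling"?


Word: "feeling" (length 7)
Number of trigrams = 7 - 3 + 1 = 5
  Position 0: "fee"
  Position 1: "eel"
  Position 2: "eli"
  Position 3: "lin"
  Position 4: "ing"
Trigrams = "fee", "eel", "eli", "lin", "ing"


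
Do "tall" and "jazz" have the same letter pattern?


Pattern of "tall": [0, 1, 2, 2]
Pattern of "jazz": [0, 1, 2, 2]
Patterns match
Same pattern = Yes


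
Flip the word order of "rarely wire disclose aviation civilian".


Original: "rarely wire disclose aviation civilian"
Words (1..n): rarely | wire | disclose | aviation | civilian
Reversed (n..1): civilian | aviation | disclose | wire | rarely
Result = "civilian aviation disclose wire rarely"


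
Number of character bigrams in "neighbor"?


Word: "neighbor" (length 8)
Number of 2-grams = length - 2 + 1 = 8 - 2 + 1
= 7


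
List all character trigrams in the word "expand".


Word: "expand" (length 6)
Number of trigrams = 6 - 3 + 1 = 4
  Position 0: "exp"
  Position 1: "xpa"
  Position 2: "pan"
  Position 3: "and"
Trigrams = "exp", "xpa", "pan", "and"


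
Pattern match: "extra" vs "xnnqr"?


Pattern of "extra": [0, 1, 2, 3, 4]
Pattern of "xnnqr": [0, 1, 1, 2, 3]
Patterns do not match
Same pattern = No


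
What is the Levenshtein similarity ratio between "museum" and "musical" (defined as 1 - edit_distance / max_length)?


Word 1: "museum" (length 6)
Word 2: "musical" (length 7)
One optimal edit sequence:
  1. keep 'm'
  2. keep 'u'
  3. keep 's'
  4. insert 'i'  (+1)
  5. substitute 'e' -> 'c'  (+1)
  6. substitute 'u' -> 'a'  (+1)
  7. substitute 'm' -> 'l'  (+1)
Edit distance = 4
Max length = max(6, 7) = 7
Similarity = 1 - 4/7
= 0.4286


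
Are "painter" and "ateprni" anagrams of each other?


Word 1: "painter" → sorted: aeinprt
Word 2: "ateprni" → sorted: aeinprt
Same letters? aeinprt == aeinprt
Anagram = Yes


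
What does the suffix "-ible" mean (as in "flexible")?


Suffix: -ible
Example: flexible = flex + -ible
Meaning = capable of


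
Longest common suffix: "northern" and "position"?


Word 1: "northern"
Word 2: "position"
Comparing from end:
  Pos -1: 'n' == 'n'
  Pos -2: 'r' != 'o' (stop)
LCS = "n" (length 1)


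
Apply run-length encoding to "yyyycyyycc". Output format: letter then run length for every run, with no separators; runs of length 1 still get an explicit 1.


String: "yyyycyyycc"
Scanning for consecutive runs:
  'y' x 4
  'c' x 1
  'y' x 3
  'c' x 2
RLE = "y4c1y3c2"


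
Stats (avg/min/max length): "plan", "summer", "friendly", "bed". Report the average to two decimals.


Lengths: "plan"=4, "summer"=6, "friendly"=8, "bed"=3
Sum = 21, Count = 4
Average = 21/4 = 5.25
= avg=5.25, min=3, max=8


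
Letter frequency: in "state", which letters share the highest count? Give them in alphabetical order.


Word: "state"
Letter counts:
  'a': 1
  'e': 1
  's': 1
  't': 2
Maximum count = 2
Most frequent = 't' (2 times each)


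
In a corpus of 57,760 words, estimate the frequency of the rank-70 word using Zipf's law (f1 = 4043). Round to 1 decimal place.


Zipf's law: f(r) = f(1) / r
f(1) = 4043
f(70) = 4043 / 70
= 57.8 occurrences


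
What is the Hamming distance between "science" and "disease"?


Comparing character by character (same length = 7):
  Pos 0: 's' vs 'd' !=
  Pos 1: 'c' vs 'i' !=
  Pos 2: 'i' vs 's' !=
  Pos 3: 'e' vs 'e' =
  Pos 4: 'n' vs 'a' !=
  Pos 5: 'c' vs 's' !=
  Pos 6: 'e' vs 'e' =
Hamming distance = 5


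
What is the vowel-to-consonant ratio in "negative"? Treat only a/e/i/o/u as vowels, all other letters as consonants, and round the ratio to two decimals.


Word: "negative"
Vowels (a,e,i,o,u): 4
Consonants: 4
Ratio = 4/4
= 1.00


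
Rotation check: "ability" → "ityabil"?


Word: "ability", Candidate: "ityabil"
Method: check if candidate is substring of word+word
"abilityability" contains "ityabil"? Yes
Is rotation = Yes


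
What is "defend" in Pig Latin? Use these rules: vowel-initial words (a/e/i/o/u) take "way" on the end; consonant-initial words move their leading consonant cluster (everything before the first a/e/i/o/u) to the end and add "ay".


Word: "defend"
Starts with consonant(s) → move to end, add 'ay'
Consonant cluster: "d"
Pig Latin = "efendday"


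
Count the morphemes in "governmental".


Word: "governmental"
Morphemes: govern | -ment | -al
Each morpheme carries meaning
= 3 morphemes


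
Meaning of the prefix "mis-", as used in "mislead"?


Prefix: mis-
Example: mislead (mis- + lead)
Meaning = wrongly


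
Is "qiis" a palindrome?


Word: "qiis"
Reversed: "siiq"
Forward == Backward? qiis != siiq
Palindrome = No


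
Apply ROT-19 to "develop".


Word: "develop"
Shift: 19
Each letter → (letter + shift) mod 26:
  'd' (3) + 19 = 22 → 'w'
  'e' (4) + 19 = 23 → 'x'
  'v' (21) + 19 = 14 → 'o'
  'e' (4) + 19 = 23 → 'x'
  'l' (11) + 19 = 4 → 'e'
  'o' (14) + 19 = 7 → 'h'
  'p' (15) + 19 = 8 → 'i'
Result = "wxoxehi"


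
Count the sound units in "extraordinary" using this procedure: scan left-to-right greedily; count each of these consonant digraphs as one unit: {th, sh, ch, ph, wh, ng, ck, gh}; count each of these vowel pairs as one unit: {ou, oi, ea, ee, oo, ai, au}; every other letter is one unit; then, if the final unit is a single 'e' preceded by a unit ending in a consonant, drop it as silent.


Word: "extraordinary" (13 letters)
Left-to-right scan:
  [1] 'e' (letter)
  [2] 'x' (letter)
  [3] 't' (letter)
  [4] 'r' (letter)
  [5] 'a' (letter)
  [6] 'o' (letter)
  [7] 'r' (letter)
  [8] 'd' (letter)
  [9] 'i' (letter)
  [10] 'n' (letter)
  [11] 'a' (letter)
  [12] 'r' (letter)
  [13] 'y' (letter)
Units from scan: 13
Sound units = 13 units


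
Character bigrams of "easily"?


Word: "easily" (length 6)
Number of bigrams = 6 - 2 + 1 = 5
  Position 0: "ea"
  Position 1: "as"
  Position 2: "si"
  Position 3: "il"
  Position 4: "ly"
Bigrams = "ea", "as", "si", "il", "ly"


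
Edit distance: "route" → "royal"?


Word 1: "route" (length 5)
Word 2: "royal" (length 5)
One optimal edit sequence (insert/delete/substitute each cost 1):
  1. keep 'r'
  2. keep 'o'
  3. substitute 'u' -> 'y'  (+1)
  4. substitute 't' -> 'a'  (+1)
  5. substitute 'e' -> 'l'  (+1)
Total edit operations: 3
Edit distance = 3


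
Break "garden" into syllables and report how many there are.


Word: "garden"
Syllable breakdown: gar · den
Counting: 2 parts
= 2 syllables


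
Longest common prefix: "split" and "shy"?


Word 1: "split"
Word 2: "shy"
Comparing from start:
  Pos 0: 's' == 's'
  Pos 1: 'p' != 'h' (stop)
LCP = "s" (length 1)


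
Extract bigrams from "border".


Word: "border" (length 6)
Number of bigrams = 6 - 2 + 1 = 5
  Position 0: "bo"
  Position 1: "or"
  Position 2: "rd"
  Position 3: "de"
  Position 4: "er"
Bigrams = "bo", "or", "rd", "de", "er"


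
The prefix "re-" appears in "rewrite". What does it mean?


Prefix: re-
Example: rewrite (re- + write)
Meaning = again


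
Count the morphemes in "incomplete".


Word: "incomplete"
Morphemes: in- / complete
Each morpheme carries meaning
= 2 morphemes


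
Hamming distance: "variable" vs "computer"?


Comparing character by character (same length = 8):
  Pos 0: 'v' vs 'c' !=
  Pos 1: 'a' vs 'o' !=
  Pos 2: 'r' vs 'm' !=
  Pos 3: 'i' vs 'p' !=
  Pos 4: 'a' vs 'u' !=
  Pos 5: 'b' vs 't' !=
  Pos 6: 'l' vs 'e' !=
  Pos 7: 'e' vs 'r' !=
Hamming distance = 8


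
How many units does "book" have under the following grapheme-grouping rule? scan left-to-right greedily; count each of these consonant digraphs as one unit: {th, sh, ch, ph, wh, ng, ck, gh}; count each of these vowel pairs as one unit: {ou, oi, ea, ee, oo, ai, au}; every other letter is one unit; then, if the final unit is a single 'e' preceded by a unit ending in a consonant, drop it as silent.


Word: "book" (4 letters)
Left-to-right scan:
  (1) 'b' (letter)
  (2) 'oo' (vowel-pair)
  (3) 'k' (letter)
Units from scan: 3
Sound units = 3 units


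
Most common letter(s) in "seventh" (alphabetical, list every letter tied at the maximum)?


Word: "seventh"
Letter counts:
  'e': 2
  'h': 1
  'n': 1
  's': 1
  't': 1
  'v': 1
Maximum count = 2
Most frequent = 'e' (2 times each)


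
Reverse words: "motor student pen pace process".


Original: "motor student pen pace process"
Words (1..n): motor | student | pen | pace | process
Reversed (n..1): process | pace | pen | student | motor
Result = "process pace pen student motor"


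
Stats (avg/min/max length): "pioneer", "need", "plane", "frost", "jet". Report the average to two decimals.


Lengths: "pioneer"=7, "need"=4, "plane"=5, "frost"=5, "jet"=3
Sum = 24, Count = 5
Average = 24/5 = 4.80
= avg=4.80, min=3, max=7


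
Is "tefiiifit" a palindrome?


Word: "tefiiifit"
Reversed: "tifiiifet"
Forward == Backward? tefiiifit != tifiiifet
Palindrome = No


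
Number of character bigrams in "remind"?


Word: "remind" (length 6)
Number of 2-grams = length - 2 + 1 = 6 - 2 + 1
= 5


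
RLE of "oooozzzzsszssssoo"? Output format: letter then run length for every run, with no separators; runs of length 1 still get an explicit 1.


String: "oooozzzzsszssssoo"
Scanning for consecutive runs:
  'o' x 4
  'z' x 4
  's' x 2
  'z' x 1
  's' x 4
  'o' x 2
RLE = "o4z4s2z1s4o2"


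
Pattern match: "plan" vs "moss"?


Pattern of "plan": [0, 1, 2, 3]
Pattern of "moss": [0, 1, 2, 2]
Patterns do not match
Same pattern = No


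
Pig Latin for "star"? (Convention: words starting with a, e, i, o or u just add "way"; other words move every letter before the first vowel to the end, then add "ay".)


Word: "star"
Starts with consonant(s) → move to end, add 'ay'
Consonant cluster: "st"
Pig Latin = "arstay"


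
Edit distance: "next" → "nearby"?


Word 1: "next" (length 4)
Word 2: "nearby" (length 6)
One optimal edit sequence (insert/delete/substitute each cost 1):
  1. keep 'n'
  2. keep 'e'
  3. insert 'a'  (+1)
  4. insert 'r'  (+1)
  5. substitute 'x' -> 'b'  (+1)
  6. substitute 't' -> 'y'  (+1)
Total edit operations: 4
Edit distance = 4


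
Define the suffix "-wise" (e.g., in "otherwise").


Suffix: -wise
As in: otherwise -> other + -wise
Meaning = in the manner of


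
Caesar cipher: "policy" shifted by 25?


Word: "policy"
Shift: 25
Each letter → (letter + shift) mod 26:
  'p' (15) + 25 = 14 → 'o'
  'o' (14) + 25 = 13 → 'n'
  'l' (11) + 25 = 10 → 'k'
  'i' (8) + 25 = 7 → 'h'
  'c' (2) + 25 = 1 → 'b'
  'y' (24) + 25 = 23 → 'x'
Result = "onkhbx"


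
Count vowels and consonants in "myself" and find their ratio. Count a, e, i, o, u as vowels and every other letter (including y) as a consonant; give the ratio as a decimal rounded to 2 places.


Word: "myself"
Vowels (a,e,i,o,u): 1
Consonants: 5
Ratio = 1/5
= 0.20


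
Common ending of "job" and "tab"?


Word 1: "job"
Word 2: "tab"
Comparing from end:
  Pos -1: 'b' == 'b'
  Pos -2: 'o' != 'a' (stop)
LCS = "b" (length 1)


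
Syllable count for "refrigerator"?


Word: "refrigerator"
Syllable breakdown: re-frig-er-a-tor
Counting: 5 parts
= 5 syllables


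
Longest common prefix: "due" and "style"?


Word 1: "due"
Word 2: "style"
Comparing from start:
  Pos 0: 'd' != 's' (stop)
LCP = "" (length 0)


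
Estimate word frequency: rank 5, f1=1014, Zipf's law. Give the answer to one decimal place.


Zipf's law: f(r) = f(1) / r
f(1) = 1014
f(5) = 1014 / 5
= 202.8 occurrences


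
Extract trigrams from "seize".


Word: "seize" (length 5)
Number of trigrams = 5 - 3 + 1 = 3
  Position 0: "sei"
  Position 1: "eiz"
  Position 2: "ize"
Trigrams = "sei", "eiz", "ize"


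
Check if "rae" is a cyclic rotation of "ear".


Word: "ear", Candidate: "rae"
Method: check if candidate is substring of word+word
"earear" contains "rae"? No
Is rotation = No


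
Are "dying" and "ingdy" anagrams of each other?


Word 1: "dying" → sorted: dginy
Word 2: "ingdy" → sorted: dginy
Same letters? dginy == dginy
Anagram = Yes


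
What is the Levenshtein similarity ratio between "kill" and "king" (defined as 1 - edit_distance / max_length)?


Word 1: "kill" (length 4)
Word 2: "king" (length 4)
One optimal edit sequence:
  1. keep 'k'
  2. keep 'i'
  3. substitute 'l' -> 'n'  (+1)
  4. substitute 'l' -> 'g'  (+1)
Edit distance = 2
Max length = max(4, 4) = 4
Similarity = 1 - 2/4
= 0.5000


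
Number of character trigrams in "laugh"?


Word: "laugh" (length 5)
Number of 3-grams = length - 3 + 1 = 5 - 3 + 1
= 3


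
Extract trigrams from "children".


Word: "children" (length 8)
Number of trigrams = 8 - 3 + 1 = 6
  Position 0: "chi"
  Position 1: "hil"
  Position 2: "ild"
  Position 3: "ldr"
  Position 4: "dre"
  Position 5: "ren"
Trigrams = "chi", "hil", "ild", "ldr", "dre", "ren"


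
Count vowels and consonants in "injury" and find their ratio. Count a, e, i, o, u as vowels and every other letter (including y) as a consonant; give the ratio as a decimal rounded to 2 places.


Word: "injury"
Vowels (a,e,i,o,u): 2
Consonants: 4
Ratio = 2/4
= 0.50


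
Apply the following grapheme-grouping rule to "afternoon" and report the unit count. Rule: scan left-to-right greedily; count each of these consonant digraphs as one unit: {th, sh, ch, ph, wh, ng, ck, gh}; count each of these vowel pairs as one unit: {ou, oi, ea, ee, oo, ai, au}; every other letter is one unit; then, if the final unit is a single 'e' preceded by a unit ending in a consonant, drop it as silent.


Word: "afternoon" (9 letters)
Left-to-right scan:
  1. 'a' (letter)
  2. 'f' (letter)
  3. 't' (letter)
  4. 'e' (letter)
  5. 'r' (letter)
  6. 'n' (letter)
  7. 'oo' (vowel-pair)
  8. 'n' (letter)
Units from scan: 8
Sound units = 8 units


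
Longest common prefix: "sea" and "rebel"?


Word 1: "sea"
Word 2: "rebel"
Comparing from start:
  Pos 0: 's' != 'r' (stop)
LCP = "" (length 0)


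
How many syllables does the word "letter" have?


Word: "letter"
Syllable breakdown: let / ter
Counting: 2 parts
= 2 syllables


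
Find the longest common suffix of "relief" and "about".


Word 1: "relief"
Word 2: "about"
Comparing from end:
  Pos -1: 'f' != 't' (stop)
LCS = "" (length 0)


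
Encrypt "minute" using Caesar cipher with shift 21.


Word: "minute"
Shift: 21
Each letter → (letter + shift) mod 26:
  'm' (12) + 21 = 7 → 'h'
  'i' (8) + 21 = 3 → 'd'
  'n' (13) + 21 = 8 → 'i'
  'u' (20) + 21 = 15 → 'p'
  't' (19) + 21 = 14 → 'o'
  'e' (4) + 21 = 25 → 'z'
Result = "hdipoz"


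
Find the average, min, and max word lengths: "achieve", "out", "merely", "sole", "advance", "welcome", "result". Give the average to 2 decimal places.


Lengths: "achieve"=7, "out"=3, "merely"=6, "sole"=4, "advance"=7, "welcome"=7, "result"=6
Sum = 40, Count = 7
Average = 40/7 = 5.71
= avg=5.71, min=3, max=7


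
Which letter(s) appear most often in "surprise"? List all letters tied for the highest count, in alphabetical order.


Word: "surprise"
Letter counts:
  'e': 1
  'i': 1
  'p': 1
  'r': 2
  's': 2
  'u': 1
Maximum count = 2
Most frequent = 'r', 's' (2 times each)


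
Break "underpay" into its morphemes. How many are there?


Word: "underpay"
Morphemes: under- | pay
Each morpheme carries meaning
= 2 morphemes


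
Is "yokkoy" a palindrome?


Word: "yokkoy"
Reversed: "yokkoy"
Forward == Backward? yokkoy == yokkoy
Palindrome = Yes


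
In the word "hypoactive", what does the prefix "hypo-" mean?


Prefix: hypo-
As in: hypoactive -> hypo- + active
Meaning = under / below normal


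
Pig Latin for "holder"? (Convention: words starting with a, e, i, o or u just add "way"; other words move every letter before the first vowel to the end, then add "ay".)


Word: "holder"
Starts with consonant(s) → move to end, add 'ay'
Consonant cluster: "h"
Pig Latin = "olderhay"


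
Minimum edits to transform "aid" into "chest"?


Word 1: "aid" (length 3)
Word 2: "chest" (length 5)
One optimal edit sequence (insert/delete/substitute each cost 1):
  1. insert 'c'  (+1)
  2. insert 'h'  (+1)
  3. substitute 'a' -> 'e'  (+1)
  4. substitute 'i' -> 's'  (+1)
  5. substitute 'd' -> 't'  (+1)
Total edit operations: 5
Edit distance = 5


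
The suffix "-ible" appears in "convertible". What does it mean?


Suffix: -ible
Example: convertible = convert + -ible
Meaning = capable of
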